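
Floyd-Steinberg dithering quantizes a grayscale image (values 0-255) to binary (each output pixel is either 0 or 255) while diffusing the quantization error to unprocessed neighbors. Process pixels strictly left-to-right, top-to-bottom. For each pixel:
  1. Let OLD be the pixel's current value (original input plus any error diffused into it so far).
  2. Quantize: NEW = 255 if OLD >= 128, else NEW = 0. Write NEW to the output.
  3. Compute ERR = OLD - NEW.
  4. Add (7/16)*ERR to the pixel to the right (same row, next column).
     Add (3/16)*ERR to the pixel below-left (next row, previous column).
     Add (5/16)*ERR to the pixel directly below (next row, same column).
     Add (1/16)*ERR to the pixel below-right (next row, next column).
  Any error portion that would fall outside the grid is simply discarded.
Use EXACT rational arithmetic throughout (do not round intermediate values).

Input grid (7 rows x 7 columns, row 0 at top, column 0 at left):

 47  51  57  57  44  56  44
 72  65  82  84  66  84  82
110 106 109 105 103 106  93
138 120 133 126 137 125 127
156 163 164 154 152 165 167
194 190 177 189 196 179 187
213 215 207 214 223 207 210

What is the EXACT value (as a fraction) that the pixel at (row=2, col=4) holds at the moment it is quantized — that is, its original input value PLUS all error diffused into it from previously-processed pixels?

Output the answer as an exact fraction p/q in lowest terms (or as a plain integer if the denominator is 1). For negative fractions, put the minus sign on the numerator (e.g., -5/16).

(0,0): OLD=47 → NEW=0, ERR=47
(0,1): OLD=1145/16 → NEW=0, ERR=1145/16
(0,2): OLD=22607/256 → NEW=0, ERR=22607/256
(0,3): OLD=391721/4096 → NEW=0, ERR=391721/4096
(0,4): OLD=5625631/65536 → NEW=0, ERR=5625631/65536
(0,5): OLD=98099673/1048576 → NEW=0, ERR=98099673/1048576
(0,6): OLD=1424895215/16777216 → NEW=0, ERR=1424895215/16777216
(1,0): OLD=25627/256 → NEW=0, ERR=25627/256
(1,1): OLD=308541/2048 → NEW=255, ERR=-213699/2048
(1,2): OLD=5659009/65536 → NEW=0, ERR=5659009/65536
(1,3): OLD=45423853/262144 → NEW=255, ERR=-21422867/262144
(1,4): OLD=1352086055/16777216 → NEW=0, ERR=1352086055/16777216
(1,5): OLD=22788000855/134217728 → NEW=255, ERR=-11437519785/134217728
(1,6): OLD=165583587385/2147483648 → NEW=0, ERR=165583587385/2147483648
(2,0): OLD=3988463/32768 → NEW=0, ERR=3988463/32768
(2,1): OLD=156333237/1048576 → NEW=255, ERR=-111053643/1048576
(2,2): OLD=1137573471/16777216 → NEW=0, ERR=1137573471/16777216
(2,3): OLD=17399192103/134217728 → NEW=255, ERR=-16826328537/134217728
(2,4): OLD=56104445463/1073741824 → NEW=0, ERR=56104445463/1073741824
Target (2,4): original=103, with diffused error = 56104445463/1073741824

Answer: 56104445463/1073741824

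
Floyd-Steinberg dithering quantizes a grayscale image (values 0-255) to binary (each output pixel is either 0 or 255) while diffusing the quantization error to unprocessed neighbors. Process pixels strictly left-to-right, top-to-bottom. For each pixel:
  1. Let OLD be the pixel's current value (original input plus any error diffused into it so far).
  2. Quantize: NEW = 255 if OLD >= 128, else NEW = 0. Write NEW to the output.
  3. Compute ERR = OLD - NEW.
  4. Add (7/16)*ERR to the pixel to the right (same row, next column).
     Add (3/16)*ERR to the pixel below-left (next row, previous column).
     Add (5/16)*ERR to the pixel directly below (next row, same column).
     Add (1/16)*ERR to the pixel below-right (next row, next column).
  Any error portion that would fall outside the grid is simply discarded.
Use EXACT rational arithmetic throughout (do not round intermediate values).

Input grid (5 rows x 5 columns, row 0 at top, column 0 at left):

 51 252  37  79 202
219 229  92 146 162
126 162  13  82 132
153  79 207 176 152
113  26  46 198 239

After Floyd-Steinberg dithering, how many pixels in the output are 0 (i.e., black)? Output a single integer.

Answer: 12

Derivation:
(0,0): OLD=51 → NEW=0, ERR=51
(0,1): OLD=4389/16 → NEW=255, ERR=309/16
(0,2): OLD=11635/256 → NEW=0, ERR=11635/256
(0,3): OLD=405029/4096 → NEW=0, ERR=405029/4096
(0,4): OLD=16073475/65536 → NEW=255, ERR=-638205/65536
(1,0): OLD=61071/256 → NEW=255, ERR=-4209/256
(1,1): OLD=490601/2048 → NEW=255, ERR=-31639/2048
(1,2): OLD=7811357/65536 → NEW=0, ERR=7811357/65536
(1,3): OLD=60309465/262144 → NEW=255, ERR=-6537255/262144
(1,4): OLD=646874219/4194304 → NEW=255, ERR=-422673301/4194304
(2,0): OLD=3865491/32768 → NEW=0, ERR=3865491/32768
(2,1): OLD=241280513/1048576 → NEW=255, ERR=-26106367/1048576
(2,2): OLD=565621571/16777216 → NEW=0, ERR=565621571/16777216
(2,3): OLD=20806764569/268435456 → NEW=0, ERR=20806764569/268435456
(2,4): OLD=570633429615/4294967296 → NEW=255, ERR=-524583230865/4294967296
(3,0): OLD=3107073507/16777216 → NEW=255, ERR=-1171116573/16777216
(3,1): OLD=7298035879/134217728 → NEW=0, ERR=7298035879/134217728
(3,2): OLD=1092217522013/4294967296 → NEW=255, ERR=-2999138467/4294967296
(3,3): OLD=1538653066421/8589934592 → NEW=255, ERR=-651780254539/8589934592
(3,4): OLD=11748243303529/137438953472 → NEW=0, ERR=11748243303529/137438953472
(4,0): OLD=217715096941/2147483648 → NEW=0, ERR=217715096941/2147483648
(4,1): OLD=5693600234861/68719476736 → NEW=0, ERR=5693600234861/68719476736
(4,2): OLD=78286673705475/1099511627776 → NEW=0, ERR=78286673705475/1099511627776
(4,3): OLD=3895310249664877/17592186044416 → NEW=255, ERR=-590697191661203/17592186044416
(4,4): OLD=69321668845181051/281474976710656 → NEW=255, ERR=-2454450216036229/281474976710656
Output grid:
  Row 0: .#..#  (3 black, running=3)
  Row 1: ##.##  (1 black, running=4)
  Row 2: .#..#  (3 black, running=7)
  Row 3: #.##.  (2 black, running=9)
  Row 4: ...##  (3 black, running=12)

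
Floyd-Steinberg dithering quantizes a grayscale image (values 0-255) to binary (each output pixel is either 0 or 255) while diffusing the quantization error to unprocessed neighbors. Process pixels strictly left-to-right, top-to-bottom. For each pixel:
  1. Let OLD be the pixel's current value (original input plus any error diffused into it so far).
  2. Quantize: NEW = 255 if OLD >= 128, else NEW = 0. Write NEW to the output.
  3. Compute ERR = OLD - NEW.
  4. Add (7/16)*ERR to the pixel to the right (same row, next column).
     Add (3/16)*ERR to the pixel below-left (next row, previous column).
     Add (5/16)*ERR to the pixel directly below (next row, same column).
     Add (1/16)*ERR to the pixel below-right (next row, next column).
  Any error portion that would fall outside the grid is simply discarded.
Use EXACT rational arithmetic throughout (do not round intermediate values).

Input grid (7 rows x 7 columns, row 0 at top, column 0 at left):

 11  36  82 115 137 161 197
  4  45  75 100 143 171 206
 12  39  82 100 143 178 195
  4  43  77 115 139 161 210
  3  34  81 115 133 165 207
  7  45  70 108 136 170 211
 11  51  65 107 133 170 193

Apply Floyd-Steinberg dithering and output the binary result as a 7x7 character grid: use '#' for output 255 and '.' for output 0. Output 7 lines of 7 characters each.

Answer: ...#.##
...#.##
..#.#.#
...#.##
..#.#.#
...#.##
...#.##

Derivation:
(0,0): OLD=11 → NEW=0, ERR=11
(0,1): OLD=653/16 → NEW=0, ERR=653/16
(0,2): OLD=25563/256 → NEW=0, ERR=25563/256
(0,3): OLD=649981/4096 → NEW=255, ERR=-394499/4096
(0,4): OLD=6216939/65536 → NEW=0, ERR=6216939/65536
(0,5): OLD=212339309/1048576 → NEW=255, ERR=-55047571/1048576
(0,6): OLD=2919778555/16777216 → NEW=255, ERR=-1358411525/16777216
(1,0): OLD=3863/256 → NEW=0, ERR=3863/256
(1,1): OLD=171553/2048 → NEW=0, ERR=171553/2048
(1,2): OLD=8345653/65536 → NEW=0, ERR=8345653/65536
(1,3): OLD=39228049/262144 → NEW=255, ERR=-27618671/262144
(1,4): OLD=1857039763/16777216 → NEW=0, ERR=1857039763/16777216
(1,5): OLD=26007118723/134217728 → NEW=255, ERR=-8218401917/134217728
(1,6): OLD=323470267981/2147483648 → NEW=255, ERR=-224138062259/2147483648
(2,0): OLD=1062395/32768 → NEW=0, ERR=1062395/32768
(2,1): OLD=109242361/1048576 → NEW=0, ERR=109242361/1048576
(2,2): OLD=2564491563/16777216 → NEW=255, ERR=-1713698517/16777216
(2,3): OLD=6858643859/134217728 → NEW=0, ERR=6858643859/134217728
(2,4): OLD=195293146947/1073741824 → NEW=255, ERR=-78511018173/1073741824
(2,5): OLD=3924693924609/34359738368 → NEW=0, ERR=3924693924609/34359738368
(2,6): OLD=114640285308951/549755813888 → NEW=255, ERR=-25547447232489/549755813888
(3,0): OLD=564819147/16777216 → NEW=0, ERR=564819147/16777216
(3,1): OLD=9819349103/134217728 → NEW=0, ERR=9819349103/134217728
(3,2): OLD=100051348861/1073741824 → NEW=0, ERR=100051348861/1073741824
(3,3): OLD=651295098235/4294967296 → NEW=255, ERR=-443921562245/4294967296
(3,4): OLD=52524582338763/549755813888 → NEW=0, ERR=52524582338763/549755813888
(3,5): OLD=990489291956753/4398046511104 → NEW=255, ERR=-131012568374767/4398046511104
(3,6): OLD=13340811231736463/70368744177664 → NEW=255, ERR=-4603218533567857/70368744177664
(4,0): OLD=58493264133/2147483648 → NEW=0, ERR=58493264133/2147483648
(4,1): OLD=3035836825665/34359738368 → NEW=0, ERR=3035836825665/34359738368
(4,2): OLD=73648930398831/549755813888 → NEW=255, ERR=-66538802142609/549755813888
(4,3): OLD=235234660175989/4398046511104 → NEW=0, ERR=235234660175989/4398046511104
(4,4): OLD=6129527752774287/35184372088832 → NEW=255, ERR=-2842487129877873/35184372088832
(4,5): OLD=128411150279419471/1125899906842624 → NEW=0, ERR=128411150279419471/1125899906842624
(4,6): OLD=4226061843229338073/18014398509481984 → NEW=255, ERR=-367609776688567847/18014398509481984
(5,0): OLD=17635262304851/549755813888 → NEW=0, ERR=17635262304851/549755813888
(5,1): OLD=288747918688369/4398046511104 → NEW=0, ERR=288747918688369/4398046511104
(5,2): OLD=2689893265881895/35184372088832 → NEW=0, ERR=2689893265881895/35184372088832
(5,3): OLD=38125644755476963/281474976710656 → NEW=255, ERR=-33650474305740317/281474976710656
(5,4): OLD=1498400499791672865/18014398509481984 → NEW=0, ERR=1498400499791672865/18014398509481984
(5,5): OLD=33601338363061544849/144115188075855872 → NEW=255, ERR=-3148034596281702511/144115188075855872
(5,6): OLD=466228868938340484703/2305843009213693952 → NEW=255, ERR=-121761098411151473057/2305843009213693952
(6,0): OLD=2345710434213451/70368744177664 → NEW=0, ERR=2345710434213451/70368744177664
(6,1): OLD=115337374953849799/1125899906842624 → NEW=0, ERR=115337374953849799/1125899906842624
(6,2): OLD=2078794225849719413/18014398509481984 → NEW=0, ERR=2078794225849719413/18014398509481984
(6,3): OLD=20248242451425419947/144115188075855872 → NEW=255, ERR=-16501130507917827413/144115188075855872
(6,4): OLD=28054010003534908561/288230376151711744 → NEW=0, ERR=28054010003534908561/288230376151711744
(6,5): OLD=7417586746296545935525/36893488147419103232 → NEW=255, ERR=-1990252731295325388635/36893488147419103232
(6,6): OLD=89448537550622679372595/590295810358705651712 → NEW=255, ERR=-61076894090847261813965/590295810358705651712
Row 0: ...#.##
Row 1: ...#.##
Row 2: ..#.#.#
Row 3: ...#.##
Row 4: ..#.#.#
Row 5: ...#.##
Row 6: ...#.##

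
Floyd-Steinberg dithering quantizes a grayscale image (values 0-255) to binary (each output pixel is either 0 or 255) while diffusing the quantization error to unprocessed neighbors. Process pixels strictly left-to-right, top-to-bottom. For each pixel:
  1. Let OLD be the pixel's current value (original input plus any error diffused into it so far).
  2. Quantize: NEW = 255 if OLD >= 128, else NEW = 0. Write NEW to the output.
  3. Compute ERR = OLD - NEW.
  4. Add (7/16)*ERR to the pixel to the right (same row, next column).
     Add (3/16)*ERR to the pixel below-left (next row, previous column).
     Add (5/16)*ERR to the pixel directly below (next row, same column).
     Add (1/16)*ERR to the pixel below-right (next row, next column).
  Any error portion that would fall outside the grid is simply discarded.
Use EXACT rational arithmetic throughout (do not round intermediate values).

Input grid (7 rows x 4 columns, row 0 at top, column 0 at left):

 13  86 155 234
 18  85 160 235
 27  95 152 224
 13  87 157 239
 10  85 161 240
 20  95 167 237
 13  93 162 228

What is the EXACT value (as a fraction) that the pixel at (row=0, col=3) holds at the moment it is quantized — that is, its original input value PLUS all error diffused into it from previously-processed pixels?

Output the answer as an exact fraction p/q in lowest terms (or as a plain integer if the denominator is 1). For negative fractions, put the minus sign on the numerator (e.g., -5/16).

Answer: 851147/4096

Derivation:
(0,0): OLD=13 → NEW=0, ERR=13
(0,1): OLD=1467/16 → NEW=0, ERR=1467/16
(0,2): OLD=49949/256 → NEW=255, ERR=-15331/256
(0,3): OLD=851147/4096 → NEW=255, ERR=-193333/4096
Target (0,3): original=234, with diffused error = 851147/4096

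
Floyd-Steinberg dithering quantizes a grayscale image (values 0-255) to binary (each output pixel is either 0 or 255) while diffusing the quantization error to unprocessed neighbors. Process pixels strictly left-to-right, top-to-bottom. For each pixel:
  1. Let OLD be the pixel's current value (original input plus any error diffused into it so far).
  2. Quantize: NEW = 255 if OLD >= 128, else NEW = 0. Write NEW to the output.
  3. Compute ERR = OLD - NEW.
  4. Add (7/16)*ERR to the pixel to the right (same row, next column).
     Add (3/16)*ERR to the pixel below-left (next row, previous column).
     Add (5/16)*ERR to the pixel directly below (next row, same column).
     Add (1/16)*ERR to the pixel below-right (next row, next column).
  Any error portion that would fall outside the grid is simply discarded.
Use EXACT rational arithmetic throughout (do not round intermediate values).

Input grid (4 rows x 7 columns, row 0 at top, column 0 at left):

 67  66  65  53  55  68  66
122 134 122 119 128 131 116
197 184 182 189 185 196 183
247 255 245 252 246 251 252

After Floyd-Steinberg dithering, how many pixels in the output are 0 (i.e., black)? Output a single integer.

(0,0): OLD=67 → NEW=0, ERR=67
(0,1): OLD=1525/16 → NEW=0, ERR=1525/16
(0,2): OLD=27315/256 → NEW=0, ERR=27315/256
(0,3): OLD=408293/4096 → NEW=0, ERR=408293/4096
(0,4): OLD=6462531/65536 → NEW=0, ERR=6462531/65536
(0,5): OLD=116540885/1048576 → NEW=0, ERR=116540885/1048576
(0,6): OLD=1923082451/16777216 → NEW=0, ERR=1923082451/16777216
(1,0): OLD=41167/256 → NEW=255, ERR=-24113/256
(1,1): OLD=300585/2048 → NEW=255, ERR=-221655/2048
(1,2): OLD=8692701/65536 → NEW=255, ERR=-8018979/65536
(1,3): OLD=31922841/262144 → NEW=0, ERR=31922841/262144
(1,4): OLD=4012471339/16777216 → NEW=255, ERR=-265718741/16777216
(1,5): OLD=25025969819/134217728 → NEW=255, ERR=-9199550821/134217728
(1,6): OLD=276551778741/2147483648 → NEW=255, ERR=-271056551499/2147483648
(2,0): OLD=4825811/32768 → NEW=255, ERR=-3530029/32768
(2,1): OLD=77822913/1048576 → NEW=0, ERR=77822913/1048576
(2,2): OLD=3226282115/16777216 → NEW=255, ERR=-1051907965/16777216
(2,3): OLD=25368119851/134217728 → NEW=255, ERR=-8857400789/134217728
(2,4): OLD=156699880923/1073741824 → NEW=255, ERR=-117104284197/1073741824
(2,5): OLD=3511903022345/34359738368 → NEW=0, ERR=3511903022345/34359738368
(2,6): OLD=101149025967823/549755813888 → NEW=255, ERR=-39038706573617/549755813888
(3,0): OLD=3812636451/16777216 → NEW=255, ERR=-465553629/16777216
(3,1): OLD=33227450087/134217728 → NEW=255, ERR=-998070553/134217728
(3,2): OLD=230229905893/1073741824 → NEW=255, ERR=-43574259227/1073741824
(3,3): OLD=812844056467/4294967296 → NEW=255, ERR=-282372604013/4294967296
(3,4): OLD=108958593385251/549755813888 → NEW=255, ERR=-31229139156189/549755813888
(3,5): OLD=1046547051519385/4398046511104 → NEW=255, ERR=-74954808812135/4398046511104
(3,6): OLD=16096215195001863/70368744177664 → NEW=255, ERR=-1847814570302457/70368744177664
Output grid:
  Row 0: .......  (7 black, running=7)
  Row 1: ###.###  (1 black, running=8)
  Row 2: #.###.#  (2 black, running=10)
  Row 3: #######  (0 black, running=10)

Answer: 10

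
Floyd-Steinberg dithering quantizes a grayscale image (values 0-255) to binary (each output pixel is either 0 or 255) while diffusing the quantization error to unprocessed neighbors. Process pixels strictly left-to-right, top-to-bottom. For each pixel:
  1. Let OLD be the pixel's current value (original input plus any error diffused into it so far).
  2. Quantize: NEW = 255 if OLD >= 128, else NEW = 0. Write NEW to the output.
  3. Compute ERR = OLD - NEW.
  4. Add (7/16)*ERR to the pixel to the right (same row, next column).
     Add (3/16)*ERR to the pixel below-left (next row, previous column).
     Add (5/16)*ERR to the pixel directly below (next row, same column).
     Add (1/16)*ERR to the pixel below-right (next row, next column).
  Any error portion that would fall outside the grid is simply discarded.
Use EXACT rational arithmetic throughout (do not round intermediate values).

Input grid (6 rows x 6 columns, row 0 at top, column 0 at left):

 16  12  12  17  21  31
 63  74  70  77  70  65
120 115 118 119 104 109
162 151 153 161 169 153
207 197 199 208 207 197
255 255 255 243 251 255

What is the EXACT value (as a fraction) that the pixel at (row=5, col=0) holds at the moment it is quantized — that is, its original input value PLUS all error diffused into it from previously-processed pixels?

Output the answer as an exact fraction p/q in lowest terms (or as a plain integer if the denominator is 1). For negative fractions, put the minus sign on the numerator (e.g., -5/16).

(0,0): OLD=16 → NEW=0, ERR=16
(0,1): OLD=19 → NEW=0, ERR=19
(0,2): OLD=325/16 → NEW=0, ERR=325/16
(0,3): OLD=6627/256 → NEW=0, ERR=6627/256
(0,4): OLD=132405/4096 → NEW=0, ERR=132405/4096
(0,5): OLD=2958451/65536 → NEW=0, ERR=2958451/65536
(1,0): OLD=1145/16 → NEW=0, ERR=1145/16
(1,1): OLD=14855/128 → NEW=0, ERR=14855/128
(1,2): OLD=545435/4096 → NEW=255, ERR=-499045/4096
(1,3): OLD=640883/16384 → NEW=0, ERR=640883/16384
(1,4): OLD=112509309/1048576 → NEW=0, ERR=112509309/1048576
(1,5): OLD=2148655963/16777216 → NEW=255, ERR=-2129534117/16777216
(2,0): OLD=336125/2048 → NEW=255, ERR=-186115/2048
(2,1): OLD=6103815/65536 → NEW=0, ERR=6103815/65536
(2,2): OLD=141831429/1048576 → NEW=255, ERR=-125555451/1048576
(2,3): OLD=766227757/8388608 → NEW=0, ERR=766227757/8388608
(2,4): OLD=41912882583/268435456 → NEW=255, ERR=-26538158697/268435456
(2,5): OLD=140823978129/4294967296 → NEW=0, ERR=140823978129/4294967296
(3,0): OLD=158402357/1048576 → NEW=255, ERR=-108984523/1048576
(3,1): OLD=893407961/8388608 → NEW=0, ERR=893407961/8388608
(3,2): OLD=12423460831/67108864 → NEW=255, ERR=-4689299489/67108864
(3,3): OLD=571029118537/4294967296 → NEW=255, ERR=-524187541943/4294967296
(3,4): OLD=3318003312497/34359738368 → NEW=0, ERR=3318003312497/34359738368
(3,5): OLD=109574737524287/549755813888 → NEW=255, ERR=-30612995017153/549755813888
(4,0): OLD=26103912659/134217728 → NEW=255, ERR=-8121607981/134217728
(4,1): OLD=395589843791/2147483648 → NEW=255, ERR=-152018486449/2147483648
(4,2): OLD=8931203473901/68719476736 → NEW=255, ERR=-8592263093779/68719476736
(4,3): OLD=141723750763761/1099511627776 → NEW=255, ERR=-138651714319119/1099511627776
(4,4): OLD=2884031060119473/17592186044416 → NEW=255, ERR=-1601976381206607/17592186044416
(4,5): OLD=41037474236806967/281474976710656 → NEW=255, ERR=-30738644824410313/281474976710656
(5,0): OLD=7655949186013/34359738368 → NEW=255, ERR=-1105784097827/34359738368
Target (5,0): original=255, with diffused error = 7655949186013/34359738368

Answer: 7655949186013/34359738368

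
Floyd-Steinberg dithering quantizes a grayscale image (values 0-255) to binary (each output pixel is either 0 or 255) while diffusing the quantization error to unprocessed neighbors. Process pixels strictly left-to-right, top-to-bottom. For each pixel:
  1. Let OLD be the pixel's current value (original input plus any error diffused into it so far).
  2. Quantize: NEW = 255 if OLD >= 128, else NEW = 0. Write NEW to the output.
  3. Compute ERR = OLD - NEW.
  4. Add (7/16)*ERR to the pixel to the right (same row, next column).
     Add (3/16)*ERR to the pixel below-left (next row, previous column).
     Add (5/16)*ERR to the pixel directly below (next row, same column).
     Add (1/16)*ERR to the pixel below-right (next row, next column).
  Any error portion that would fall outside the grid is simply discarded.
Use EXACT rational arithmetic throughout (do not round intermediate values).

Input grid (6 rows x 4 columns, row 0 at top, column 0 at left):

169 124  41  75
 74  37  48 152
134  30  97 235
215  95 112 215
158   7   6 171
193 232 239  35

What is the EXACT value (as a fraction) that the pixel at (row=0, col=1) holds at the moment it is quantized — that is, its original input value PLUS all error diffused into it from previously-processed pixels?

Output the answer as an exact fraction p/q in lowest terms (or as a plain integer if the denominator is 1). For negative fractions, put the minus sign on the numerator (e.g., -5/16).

Answer: 691/8

Derivation:
(0,0): OLD=169 → NEW=255, ERR=-86
(0,1): OLD=691/8 → NEW=0, ERR=691/8
Target (0,1): original=124, with diffused error = 691/8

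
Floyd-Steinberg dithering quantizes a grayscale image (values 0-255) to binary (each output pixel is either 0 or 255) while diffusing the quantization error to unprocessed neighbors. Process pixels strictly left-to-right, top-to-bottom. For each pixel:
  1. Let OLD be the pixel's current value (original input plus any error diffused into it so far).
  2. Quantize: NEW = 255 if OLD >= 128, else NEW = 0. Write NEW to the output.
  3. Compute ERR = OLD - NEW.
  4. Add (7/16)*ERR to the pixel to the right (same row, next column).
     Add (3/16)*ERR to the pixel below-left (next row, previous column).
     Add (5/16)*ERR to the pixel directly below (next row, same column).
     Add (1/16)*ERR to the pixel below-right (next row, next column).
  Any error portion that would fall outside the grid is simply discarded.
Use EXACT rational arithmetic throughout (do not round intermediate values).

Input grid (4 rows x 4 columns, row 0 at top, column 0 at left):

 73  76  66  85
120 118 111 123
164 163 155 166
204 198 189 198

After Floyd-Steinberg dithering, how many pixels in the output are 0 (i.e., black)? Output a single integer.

(0,0): OLD=73 → NEW=0, ERR=73
(0,1): OLD=1727/16 → NEW=0, ERR=1727/16
(0,2): OLD=28985/256 → NEW=0, ERR=28985/256
(0,3): OLD=551055/4096 → NEW=255, ERR=-493425/4096
(1,0): OLD=41741/256 → NEW=255, ERR=-23539/256
(1,1): OLD=281179/2048 → NEW=255, ERR=-241061/2048
(1,2): OLD=5180279/65536 → NEW=0, ERR=5180279/65536
(1,3): OLD=133182961/1048576 → NEW=0, ERR=133182961/1048576
(2,0): OLD=3709209/32768 → NEW=0, ERR=3709209/32768
(2,1): OLD=193791907/1048576 → NEW=255, ERR=-73594973/1048576
(2,2): OLD=346981455/2097152 → NEW=255, ERR=-187792305/2097152
(2,3): OLD=5753088115/33554432 → NEW=255, ERR=-2803292045/33554432
(3,0): OLD=3795240585/16777216 → NEW=255, ERR=-482949495/16777216
(3,1): OLD=41274075671/268435456 → NEW=255, ERR=-27176965609/268435456
(3,2): OLD=415203662313/4294967296 → NEW=0, ERR=415203662313/4294967296
(3,3): OLD=14334176480479/68719476736 → NEW=255, ERR=-3189290087201/68719476736
Output grid:
  Row 0: ...#  (3 black, running=3)
  Row 1: ##..  (2 black, running=5)
  Row 2: .###  (1 black, running=6)
  Row 3: ##.#  (1 black, running=7)

Answer: 7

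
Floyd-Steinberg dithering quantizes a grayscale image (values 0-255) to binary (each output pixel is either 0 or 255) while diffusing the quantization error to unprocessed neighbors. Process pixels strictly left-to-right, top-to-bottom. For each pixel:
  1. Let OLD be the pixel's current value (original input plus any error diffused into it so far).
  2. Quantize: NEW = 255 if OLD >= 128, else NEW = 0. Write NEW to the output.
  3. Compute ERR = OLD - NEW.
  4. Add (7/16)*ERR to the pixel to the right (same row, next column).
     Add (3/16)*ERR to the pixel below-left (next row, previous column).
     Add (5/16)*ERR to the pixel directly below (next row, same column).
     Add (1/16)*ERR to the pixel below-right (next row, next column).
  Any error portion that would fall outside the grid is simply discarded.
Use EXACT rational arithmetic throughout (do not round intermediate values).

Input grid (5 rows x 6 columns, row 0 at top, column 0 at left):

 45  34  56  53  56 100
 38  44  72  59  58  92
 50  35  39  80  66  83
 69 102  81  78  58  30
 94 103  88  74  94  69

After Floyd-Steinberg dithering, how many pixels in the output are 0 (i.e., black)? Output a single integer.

Answer: 22

Derivation:
(0,0): OLD=45 → NEW=0, ERR=45
(0,1): OLD=859/16 → NEW=0, ERR=859/16
(0,2): OLD=20349/256 → NEW=0, ERR=20349/256
(0,3): OLD=359531/4096 → NEW=0, ERR=359531/4096
(0,4): OLD=6186733/65536 → NEW=0, ERR=6186733/65536
(0,5): OLD=148164731/1048576 → NEW=255, ERR=-119222149/1048576
(1,0): OLD=15905/256 → NEW=0, ERR=15905/256
(1,1): OLD=216423/2048 → NEW=0, ERR=216423/2048
(1,2): OLD=10674931/65536 → NEW=255, ERR=-6036749/65536
(1,3): OLD=18035191/262144 → NEW=0, ERR=18035191/262144
(1,4): OLD=1707376005/16777216 → NEW=0, ERR=1707376005/16777216
(1,5): OLD=28693725715/268435456 → NEW=0, ERR=28693725715/268435456
(2,0): OLD=2923869/32768 → NEW=0, ERR=2923869/32768
(2,1): OLD=98223439/1048576 → NEW=0, ERR=98223439/1048576
(2,2): OLD=1186166445/16777216 → NEW=0, ERR=1186166445/16777216
(2,3): OLD=19562991493/134217728 → NEW=255, ERR=-14662529147/134217728
(2,4): OLD=319331726607/4294967296 → NEW=0, ERR=319331726607/4294967296
(2,5): OLD=10671624969817/68719476736 → NEW=255, ERR=-6851841597863/68719476736
(3,0): OLD=1920117261/16777216 → NEW=0, ERR=1920117261/16777216
(3,1): OLD=26867316361/134217728 → NEW=255, ERR=-7358204279/134217728
(3,2): OLD=69235208043/1073741824 → NEW=0, ERR=69235208043/1073741824
(3,3): OLD=6214354136833/68719476736 → NEW=0, ERR=6214354136833/68719476736
(3,4): OLD=52377975890273/549755813888 → NEW=0, ERR=52377975890273/549755813888
(3,5): OLD=397329418989327/8796093022208 → NEW=0, ERR=397329418989327/8796093022208
(4,0): OLD=256593540515/2147483648 → NEW=0, ERR=256593540515/2147483648
(4,1): OLD=5407737750855/34359738368 → NEW=255, ERR=-3353995532985/34359738368
(4,2): OLD=86832014175909/1099511627776 → NEW=0, ERR=86832014175909/1099511627776
(4,3): OLD=2791958905842457/17592186044416 → NEW=255, ERR=-1694048535483623/17592186044416
(4,4): OLD=26955635377825193/281474976710656 → NEW=0, ERR=26955635377825193/281474976710656
(4,5): OLD=589828052627452671/4503599627370496 → NEW=255, ERR=-558589852352023809/4503599627370496
Output grid:
  Row 0: .....#  (5 black, running=5)
  Row 1: ..#...  (5 black, running=10)
  Row 2: ...#.#  (4 black, running=14)
  Row 3: .#....  (5 black, running=19)
  Row 4: .#.#.#  (3 black, running=22)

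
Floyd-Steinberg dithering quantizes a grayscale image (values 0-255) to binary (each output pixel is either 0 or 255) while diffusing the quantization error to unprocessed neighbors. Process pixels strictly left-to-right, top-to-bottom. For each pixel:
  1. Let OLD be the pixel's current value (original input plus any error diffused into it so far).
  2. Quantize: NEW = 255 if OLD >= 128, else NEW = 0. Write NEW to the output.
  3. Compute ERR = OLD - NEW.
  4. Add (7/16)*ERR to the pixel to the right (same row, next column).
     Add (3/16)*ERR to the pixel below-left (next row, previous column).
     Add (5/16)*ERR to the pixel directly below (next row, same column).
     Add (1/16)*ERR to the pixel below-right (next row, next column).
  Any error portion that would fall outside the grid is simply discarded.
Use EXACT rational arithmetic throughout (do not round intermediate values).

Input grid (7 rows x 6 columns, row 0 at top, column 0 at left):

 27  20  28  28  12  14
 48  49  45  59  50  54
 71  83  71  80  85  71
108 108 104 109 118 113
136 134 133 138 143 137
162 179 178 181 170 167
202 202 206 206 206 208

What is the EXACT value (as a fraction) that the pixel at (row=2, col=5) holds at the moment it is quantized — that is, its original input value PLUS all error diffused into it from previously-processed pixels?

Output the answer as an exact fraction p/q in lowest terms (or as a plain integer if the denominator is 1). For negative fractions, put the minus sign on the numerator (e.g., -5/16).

Answer: 2641934861295/68719476736

Derivation:
(0,0): OLD=27 → NEW=0, ERR=27
(0,1): OLD=509/16 → NEW=0, ERR=509/16
(0,2): OLD=10731/256 → NEW=0, ERR=10731/256
(0,3): OLD=189805/4096 → NEW=0, ERR=189805/4096
(0,4): OLD=2115067/65536 → NEW=0, ERR=2115067/65536
(0,5): OLD=29485533/1048576 → NEW=0, ERR=29485533/1048576
(1,0): OLD=15975/256 → NEW=0, ERR=15975/256
(1,1): OLD=196177/2048 → NEW=0, ERR=196177/2048
(1,2): OLD=7253797/65536 → NEW=0, ERR=7253797/65536
(1,3): OLD=34229825/262144 → NEW=255, ERR=-32616895/262144
(1,4): OLD=231839779/16777216 → NEW=0, ERR=231839779/16777216
(1,5): OLD=19018692869/268435456 → NEW=0, ERR=19018692869/268435456
(2,0): OLD=3554059/32768 → NEW=0, ERR=3554059/32768
(2,1): OLD=194027945/1048576 → NEW=255, ERR=-73358935/1048576
(2,2): OLD=967013435/16777216 → NEW=0, ERR=967013435/16777216
(2,3): OLD=10179507747/134217728 → NEW=0, ERR=10179507747/134217728
(2,4): OLD=549788889065/4294967296 → NEW=255, ERR=-545427771415/4294967296
(2,5): OLD=2641934861295/68719476736 → NEW=0, ERR=2641934861295/68719476736
Target (2,5): original=71, with diffused error = 2641934861295/68719476736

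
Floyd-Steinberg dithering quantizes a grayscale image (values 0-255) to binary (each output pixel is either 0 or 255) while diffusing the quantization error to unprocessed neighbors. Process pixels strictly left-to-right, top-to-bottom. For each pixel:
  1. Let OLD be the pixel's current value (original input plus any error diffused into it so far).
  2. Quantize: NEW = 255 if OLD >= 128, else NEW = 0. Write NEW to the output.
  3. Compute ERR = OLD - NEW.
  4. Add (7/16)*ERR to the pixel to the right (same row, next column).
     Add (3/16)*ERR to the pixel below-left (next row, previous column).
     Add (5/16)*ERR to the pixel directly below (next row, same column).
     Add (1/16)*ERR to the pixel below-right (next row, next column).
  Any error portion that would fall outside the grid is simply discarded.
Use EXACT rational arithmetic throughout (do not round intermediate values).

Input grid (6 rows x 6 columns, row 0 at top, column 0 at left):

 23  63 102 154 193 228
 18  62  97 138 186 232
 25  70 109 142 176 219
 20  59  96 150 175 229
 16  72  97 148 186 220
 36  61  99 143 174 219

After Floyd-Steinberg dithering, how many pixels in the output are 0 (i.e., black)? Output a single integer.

Answer: 18

Derivation:
(0,0): OLD=23 → NEW=0, ERR=23
(0,1): OLD=1169/16 → NEW=0, ERR=1169/16
(0,2): OLD=34295/256 → NEW=255, ERR=-30985/256
(0,3): OLD=413889/4096 → NEW=0, ERR=413889/4096
(0,4): OLD=15545671/65536 → NEW=255, ERR=-1166009/65536
(0,5): OLD=230913265/1048576 → NEW=255, ERR=-36473615/1048576
(1,0): OLD=9955/256 → NEW=0, ERR=9955/256
(1,1): OLD=165045/2048 → NEW=0, ERR=165045/2048
(1,2): OLD=7729753/65536 → NEW=0, ERR=7729753/65536
(1,3): OLD=55123173/262144 → NEW=255, ERR=-11723547/262144
(1,4): OLD=2695556879/16777216 → NEW=255, ERR=-1582633201/16777216
(1,5): OLD=47982205881/268435456 → NEW=255, ERR=-20468835399/268435456
(2,0): OLD=1712535/32768 → NEW=0, ERR=1712535/32768
(2,1): OLD=149520749/1048576 → NEW=255, ERR=-117866131/1048576
(2,2): OLD=1565854343/16777216 → NEW=0, ERR=1565854343/16777216
(2,3): OLD=21279098639/134217728 → NEW=255, ERR=-12946422001/134217728
(2,4): OLD=374642261677/4294967296 → NEW=0, ERR=374642261677/4294967296
(2,5): OLD=15629400305547/68719476736 → NEW=255, ERR=-1894066262133/68719476736
(3,0): OLD=255951527/16777216 → NEW=0, ERR=255951527/16777216
(3,1): OLD=6887221531/134217728 → NEW=0, ERR=6887221531/134217728
(3,2): OLD=131538511937/1073741824 → NEW=0, ERR=131538511937/1073741824
(3,3): OLD=13444357821315/68719476736 → NEW=255, ERR=-4079108746365/68719476736
(3,4): OLD=90760693859747/549755813888 → NEW=255, ERR=-49427038681693/549755813888
(3,5): OLD=1640507590323117/8796093022208 → NEW=255, ERR=-602496130339923/8796093022208
(4,0): OLD=65259464041/2147483648 → NEW=0, ERR=65259464041/2147483648
(4,1): OLD=4303688000341/34359738368 → NEW=0, ERR=4303688000341/34359738368
(4,2): OLD=200285514903663/1099511627776 → NEW=255, ERR=-80089950179217/1099511627776
(4,3): OLD=1554818387743179/17592186044416 → NEW=0, ERR=1554818387743179/17592186044416
(4,4): OLD=50670519572204411/281474976710656 → NEW=255, ERR=-21105599489012869/281474976710656
(4,5): OLD=721346696939004541/4503599627370496 → NEW=255, ERR=-427071208040471939/4503599627370496
(5,0): OLD=37923030424271/549755813888 → NEW=0, ERR=37923030424271/549755813888
(5,1): OLD=2085778849755071/17592186044416 → NEW=0, ERR=2085778849755071/17592186044416
(5,2): OLD=21463611023853605/140737488355328 → NEW=255, ERR=-14424448506755035/140737488355328
(5,3): OLD=482638112925946599/4503599627370496 → NEW=0, ERR=482638112925946599/4503599627370496
(5,4): OLD=1668107509637611943/9007199254740992 → NEW=255, ERR=-628728300321341017/9007199254740992
(5,5): OLD=22214036822309917651/144115188075855872 → NEW=255, ERR=-14535336137033329709/144115188075855872
Output grid:
  Row 0: ..#.##  (3 black, running=3)
  Row 1: ...###  (3 black, running=6)
  Row 2: .#.#.#  (3 black, running=9)
  Row 3: ...###  (3 black, running=12)
  Row 4: ..#.##  (3 black, running=15)
  Row 5: ..#.##  (3 black, running=18)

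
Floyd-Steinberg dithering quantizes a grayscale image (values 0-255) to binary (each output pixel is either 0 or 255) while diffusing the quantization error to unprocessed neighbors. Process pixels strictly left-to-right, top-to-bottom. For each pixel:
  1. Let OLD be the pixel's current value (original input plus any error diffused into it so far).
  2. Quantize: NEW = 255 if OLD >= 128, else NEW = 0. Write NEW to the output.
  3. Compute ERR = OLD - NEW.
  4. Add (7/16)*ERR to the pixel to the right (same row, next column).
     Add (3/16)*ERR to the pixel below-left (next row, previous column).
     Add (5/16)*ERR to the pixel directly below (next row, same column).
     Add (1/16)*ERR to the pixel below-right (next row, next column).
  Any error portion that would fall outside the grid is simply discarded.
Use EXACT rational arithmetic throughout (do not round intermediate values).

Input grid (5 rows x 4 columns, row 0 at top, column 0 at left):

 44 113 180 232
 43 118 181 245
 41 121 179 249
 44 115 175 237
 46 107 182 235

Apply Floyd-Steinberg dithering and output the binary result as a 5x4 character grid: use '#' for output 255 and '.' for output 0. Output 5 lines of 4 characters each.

Answer: .#.#
..##
.###
..##
.#.#

Derivation:
(0,0): OLD=44 → NEW=0, ERR=44
(0,1): OLD=529/4 → NEW=255, ERR=-491/4
(0,2): OLD=8083/64 → NEW=0, ERR=8083/64
(0,3): OLD=294149/1024 → NEW=255, ERR=33029/1024
(1,0): OLD=2159/64 → NEW=0, ERR=2159/64
(1,1): OLD=61865/512 → NEW=0, ERR=61865/512
(1,2): OLD=4451645/16384 → NEW=255, ERR=273725/16384
(1,3): OLD=70852923/262144 → NEW=255, ERR=4006203/262144
(2,0): OLD=607827/8192 → NEW=0, ERR=607827/8192
(2,1): OLD=51501281/262144 → NEW=255, ERR=-15345439/262144
(2,2): OLD=88619229/524288 → NEW=255, ERR=-45074211/524288
(2,3): OLD=1822065145/8388608 → NEW=255, ERR=-317029895/8388608
(3,0): OLD=235765379/4194304 → NEW=0, ERR=235765379/4194304
(3,1): OLD=7369668253/67108864 → NEW=0, ERR=7369668253/67108864
(3,2): OLD=199107852067/1073741824 → NEW=255, ERR=-74696313053/1073741824
(3,3): OLD=3253543688309/17179869184 → NEW=255, ERR=-1127322953611/17179869184
(4,0): OLD=90362358983/1073741824 → NEW=0, ERR=90362358983/1073741824
(4,1): OLD=1448311486837/8589934592 → NEW=255, ERR=-742121834123/8589934592
(4,2): OLD=32167034553781/274877906944 → NEW=0, ERR=32167034553781/274877906944
(4,3): OLD=1149402079555459/4398046511104 → NEW=255, ERR=27900219223939/4398046511104
Row 0: .#.#
Row 1: ..##
Row 2: .###
Row 3: ..##
Row 4: .#.#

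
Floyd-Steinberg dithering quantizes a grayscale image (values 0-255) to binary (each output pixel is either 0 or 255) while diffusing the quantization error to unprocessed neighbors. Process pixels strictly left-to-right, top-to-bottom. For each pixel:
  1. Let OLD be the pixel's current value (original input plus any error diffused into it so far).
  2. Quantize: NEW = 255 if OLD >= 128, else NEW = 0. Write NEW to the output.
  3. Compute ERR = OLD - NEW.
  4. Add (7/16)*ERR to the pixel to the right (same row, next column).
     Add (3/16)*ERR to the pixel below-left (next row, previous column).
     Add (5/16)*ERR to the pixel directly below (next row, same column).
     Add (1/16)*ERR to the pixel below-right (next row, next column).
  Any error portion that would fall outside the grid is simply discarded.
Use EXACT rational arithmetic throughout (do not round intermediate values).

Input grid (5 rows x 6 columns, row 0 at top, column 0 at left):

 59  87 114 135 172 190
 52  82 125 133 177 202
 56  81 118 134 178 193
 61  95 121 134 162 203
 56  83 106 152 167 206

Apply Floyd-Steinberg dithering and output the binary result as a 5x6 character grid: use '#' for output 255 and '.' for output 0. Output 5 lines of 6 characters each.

Answer: ..#.##
.#.#.#
..#.##
.#.#.#
..#.##

Derivation:
(0,0): OLD=59 → NEW=0, ERR=59
(0,1): OLD=1805/16 → NEW=0, ERR=1805/16
(0,2): OLD=41819/256 → NEW=255, ERR=-23461/256
(0,3): OLD=388733/4096 → NEW=0, ERR=388733/4096
(0,4): OLD=13993323/65536 → NEW=255, ERR=-2718357/65536
(0,5): OLD=180200941/1048576 → NEW=255, ERR=-87185939/1048576
(1,0): OLD=23447/256 → NEW=0, ERR=23447/256
(1,1): OLD=294561/2048 → NEW=255, ERR=-227679/2048
(1,2): OLD=4755893/65536 → NEW=0, ERR=4755893/65536
(1,3): OLD=47422353/262144 → NEW=255, ERR=-19424367/262144
(1,4): OLD=2046174227/16777216 → NEW=0, ERR=2046174227/16777216
(1,5): OLD=60876407189/268435456 → NEW=255, ERR=-7574634091/268435456
(2,0): OLD=2089851/32768 → NEW=0, ERR=2089851/32768
(2,1): OLD=98034041/1048576 → NEW=0, ERR=98034041/1048576
(2,2): OLD=2696757163/16777216 → NEW=255, ERR=-1581432917/16777216
(2,3): OLD=13020277267/134217728 → NEW=0, ERR=13020277267/134217728
(2,4): OLD=1067867544505/4294967296 → NEW=255, ERR=-27349115975/4294967296
(2,5): OLD=12989265073055/68719476736 → NEW=255, ERR=-4534201494625/68719476736
(3,0): OLD=1651888459/16777216 → NEW=0, ERR=1651888459/16777216
(3,1): OLD=20616507887/134217728 → NEW=255, ERR=-13609012753/134217728
(3,2): OLD=76467152253/1073741824 → NEW=0, ERR=76467152253/1073741824
(3,3): OLD=12945840333751/68719476736 → NEW=255, ERR=-4577626233929/68719476736
(3,4): OLD=68476674130519/549755813888 → NEW=0, ERR=68476674130519/549755813888
(3,5): OLD=2080074855792057/8796093022208 → NEW=255, ERR=-162928864870983/8796093022208
(4,0): OLD=145507584389/2147483648 → NEW=0, ERR=145507584389/2147483648
(4,1): OLD=3451934991297/34359738368 → NEW=0, ERR=3451934991297/34359738368
(4,2): OLD=168644117912051/1099511627776 → NEW=255, ERR=-111731347170829/1099511627776
(4,3): OLD=2014845158531295/17592186044416 → NEW=0, ERR=2014845158531295/17592186044416
(4,4): OLD=69917059576169935/281474976710656 → NEW=255, ERR=-1859059485047345/281474976710656
(4,5): OLD=923719545618459209/4503599627370496 → NEW=255, ERR=-224698359361017271/4503599627370496
Row 0: ..#.##
Row 1: .#.#.#
Row 2: ..#.##
Row 3: .#.#.#
Row 4: ..#.##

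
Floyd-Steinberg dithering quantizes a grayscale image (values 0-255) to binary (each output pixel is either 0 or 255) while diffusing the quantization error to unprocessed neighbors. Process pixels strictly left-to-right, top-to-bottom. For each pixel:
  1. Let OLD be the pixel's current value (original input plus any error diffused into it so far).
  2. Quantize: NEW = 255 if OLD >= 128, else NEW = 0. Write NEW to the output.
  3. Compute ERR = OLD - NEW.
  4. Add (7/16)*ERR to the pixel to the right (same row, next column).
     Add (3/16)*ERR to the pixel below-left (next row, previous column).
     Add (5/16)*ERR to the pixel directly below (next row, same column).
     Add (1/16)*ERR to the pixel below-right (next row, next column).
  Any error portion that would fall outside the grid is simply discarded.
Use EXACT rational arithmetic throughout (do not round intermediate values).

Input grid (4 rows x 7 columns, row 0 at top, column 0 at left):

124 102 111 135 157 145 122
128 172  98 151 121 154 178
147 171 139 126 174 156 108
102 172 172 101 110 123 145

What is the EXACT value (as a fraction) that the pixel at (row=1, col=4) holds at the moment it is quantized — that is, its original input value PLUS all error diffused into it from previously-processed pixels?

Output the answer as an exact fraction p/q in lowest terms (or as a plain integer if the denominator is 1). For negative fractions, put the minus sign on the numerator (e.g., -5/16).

(0,0): OLD=124 → NEW=0, ERR=124
(0,1): OLD=625/4 → NEW=255, ERR=-395/4
(0,2): OLD=4339/64 → NEW=0, ERR=4339/64
(0,3): OLD=168613/1024 → NEW=255, ERR=-92507/1024
(0,4): OLD=1924739/16384 → NEW=0, ERR=1924739/16384
(0,5): OLD=51484053/262144 → NEW=255, ERR=-15362667/262144
(0,6): OLD=404166419/4194304 → NEW=0, ERR=404166419/4194304
(1,0): OLD=9487/64 → NEW=255, ERR=-6833/64
(1,1): OLD=58825/512 → NEW=0, ERR=58825/512
(1,2): OLD=2397661/16384 → NEW=255, ERR=-1780259/16384
(1,3): OLD=6651593/65536 → NEW=0, ERR=6651593/65536
(1,4): OLD=777964715/4194304 → NEW=255, ERR=-291582805/4194304
Target (1,4): original=121, with diffused error = 777964715/4194304

Answer: 777964715/4194304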